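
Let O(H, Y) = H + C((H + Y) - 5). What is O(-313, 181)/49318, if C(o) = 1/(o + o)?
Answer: -85763/13513132 ≈ -0.0063466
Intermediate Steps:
C(o) = 1/(2*o)
O(H, Y) = H + 1/(2*(-5 + H + Y)) (O(H, Y) = H + 1/(2*((H + Y) - 5)) = H + 1/(2*(-5 + H + Y)))
O(-313, 181)/49318 = ((½ - 313*(-5 - 313 + 181))/(-5 - 313 + 181))/49318 = ((½ - 313*(-137))/(-137))*(1/49318) = -(½ + 42881)/137*(1/49318) = -1/137*85763/2*(1/49318) = -85763/274*1/49318 = -85763/13513132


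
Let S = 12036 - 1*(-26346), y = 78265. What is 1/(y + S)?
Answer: 1/116647 ≈ 8.5729e-6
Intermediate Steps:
S = 38382 (S = 12036 + 26346 = 38382)
1/(y + S) = 1/(78265 + 38382) = 1/116647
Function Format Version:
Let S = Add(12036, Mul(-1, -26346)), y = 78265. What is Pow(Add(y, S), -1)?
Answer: Rational(1, 116647) ≈ 8.5729e-6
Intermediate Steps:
S = 38382 (S = Add(12036, 26346) = 38382)
Pow(Add(y, S), -1) = Pow(Add(78265, 38382), -1) = Pow(116647, -1) = Rational(1, 116647)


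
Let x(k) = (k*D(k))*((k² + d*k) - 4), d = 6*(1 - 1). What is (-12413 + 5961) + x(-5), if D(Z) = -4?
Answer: -6032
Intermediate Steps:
d = 0 (d = 6*0 = 0)
x(k) = -4*k*(-4 + k²) (x(k) = (k*(-4))*((k² + 0*k) - 4) = (-4*k)*((k² + 0) - 4) = (-4*k)*(k² - 4) = (-4*k)*(-4 + k²) = -4*k*(-4 + k²))
(-12413 + 5961) + x(-5) = (-12413 + 5961) + 4*(-5)*(4 - 1*(-5)²) = -6452 + 4*(-5)*(4 - 1*25) = -6452 + 4*(-5)*(4 - 25) = -6452 + 4*(-5)*(-21) = -6452 + 420 = -6032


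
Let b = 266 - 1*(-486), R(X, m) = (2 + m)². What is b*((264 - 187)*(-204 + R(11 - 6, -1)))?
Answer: -11754512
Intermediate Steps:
b = 752 (b = 266 + 486 = 752)
b*((264 - 187)*(-204 + R(11 - 6, -1))) = 752*((264 - 187)*(-204 + (2 - 1)²)) = 752*(77*(-204 + 1²)) = 752*(77*(-204 + 1)) = 752*(77*(-203)) = 752*(-15631) = -11754512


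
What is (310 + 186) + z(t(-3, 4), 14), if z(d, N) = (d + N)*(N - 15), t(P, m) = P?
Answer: 485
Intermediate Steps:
z(d, N) = (-15 + N)*(N + d) (z(d, N) = (N + d)*(-15 + N) = (-15 + N)*(N + d))
(310 + 186) + z(t(-3, 4), 14) = (310 + 186) + (14² - 15*14 - 15*(-3) + 14*(-3)) = 496 + (196 - 210 + 45 - 42) = 496 - 11 = 485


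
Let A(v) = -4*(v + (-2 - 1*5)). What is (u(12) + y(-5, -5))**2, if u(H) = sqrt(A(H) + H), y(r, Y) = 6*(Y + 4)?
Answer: 28 - 24*I*sqrt(2) ≈ 28.0 - 33.941*I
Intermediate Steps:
y(r, Y) = 24 + 6*Y (y(r, Y) = 6*(4 + Y) = 24 + 6*Y)
A(v) = 28 - 4*v (A(v) = -4*(v + (-2 - 5)) = -4*(v - 7) = -4*(-7 + v) = 28 - 4*v)
u(H) = sqrt(28 - 3*H) (u(H) = sqrt((28 - 4*H) + H) = sqrt(28 - 3*H))
(u(12) + y(-5, -5))**2 = (sqrt(28 - 3*12) + (24 + 6*(-5)))**2 = (sqrt(28 - 36) + (24 - 30))**2 = (sqrt(-8) - 6)**2 = (2*I*sqrt(2) - 6)**2 = (-6 + 2*I*sqrt(2))**2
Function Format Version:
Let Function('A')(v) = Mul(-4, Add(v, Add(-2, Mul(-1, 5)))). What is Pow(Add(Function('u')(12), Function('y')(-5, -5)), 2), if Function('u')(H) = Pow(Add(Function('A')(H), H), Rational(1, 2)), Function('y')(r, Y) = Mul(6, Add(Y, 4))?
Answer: Add(28, Mul(-24, I, Pow(2, Rational(1, 2)))) ≈ Add(28.000, Mul(-33.941, I))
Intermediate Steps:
Function('y')(r, Y) = Add(24, Mul(6, Y)) (Function('y')(r, Y) = Mul(6, Add(4, Y)) = Add(24, Mul(6, Y)))
Function('A')(v) = Add(28, Mul(-4, v)) (Function('A')(v) = Mul(-4, Add(v, Add(-2, -5))) = Mul(-4, Add(v, -7)) = Mul(-4, Add(-7, v)) = Add(28, Mul(-4, v)))
Function('u')(H) = Pow(Add(28, Mul(-3, H)), Rational(1, 2)) (Function('u')(H) = Pow(Add(Add(28, Mul(-4, H)), H), Rational(1, 2)) = Pow(Add(28, Mul(-3, H)), Rational(1, 2)))
Pow(Add(Function('u')(12), Function('y')(-5, -5)), 2) = Pow(Add(Pow(Add(28, Mul(-3, 12)), Rational(1, 2)), Add(24, Mul(6, -5))), 2) = Pow(Add(Pow(Add(28, -36), Rational(1, 2)), Add(24, -30)), 2) = Pow(Add(Pow(-8, Rational(1, 2)), -6), 2) = Pow(Add(Mul(2, I, Pow(2, Rational(1, 2))), -6), 2) = Pow(Add(-6, Mul(2, I, Pow(2, Rational(1, 2)))), 2)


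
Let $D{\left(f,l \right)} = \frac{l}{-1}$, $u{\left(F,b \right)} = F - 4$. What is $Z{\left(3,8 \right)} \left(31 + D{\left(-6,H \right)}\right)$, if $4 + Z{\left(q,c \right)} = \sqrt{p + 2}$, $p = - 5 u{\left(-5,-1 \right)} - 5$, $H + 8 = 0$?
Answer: $-156 + 39 \sqrt{42} \approx 96.749$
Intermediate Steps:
$H = -8$ ($H = -8 + 0 = -8$)
$u{\left(F,b \right)} = -4 + F$
$D{\left(f,l \right)} = - l$ ($D{\left(f,l \right)} = l \left(-1\right) = - l$)
$p = 40$ ($p = - 5 \left(-4 - 5\right) - 5 = \left(-5\right) \left(-9\right) - 5 = 45 - 5 = 40$)
$Z{\left(q,c \right)} = -4 + \sqrt{42}$ ($Z{\left(q,c \right)} = -4 + \sqrt{40 + 2} = -4 + \sqrt{42}$)
$Z{\left(3,8 \right)} \left(31 + D{\left(-6,H \right)}\right) = \left(-4 + \sqrt{42}\right) \left(31 - -8\right) = \left(-4 + \sqrt{42}\right) \left(31 + 8\right) = \left(-4 + \sqrt{42}\right) 39 = -156 + 39 \sqrt{42}$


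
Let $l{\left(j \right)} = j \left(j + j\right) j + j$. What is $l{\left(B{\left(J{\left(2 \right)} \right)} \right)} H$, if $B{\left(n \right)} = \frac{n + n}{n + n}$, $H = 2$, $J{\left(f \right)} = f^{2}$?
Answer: $6$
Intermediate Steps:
$B{\left(n \right)} = 1$ ($B{\left(n \right)} = \frac{2 n}{2 n} = 2 n \frac{1}{2 n} = 1$)
$l{\left(j \right)} = j + 2 j^{3}$ ($l{\left(j \right)} = j 2 j j + j = 2 j^{2} j + j = 2 j^{3} + j = j + 2 j^{3}$)
$l{\left(B{\left(J{\left(2 \right)} \right)} \right)} H = \left(1 + 2 \cdot 1^{3}\right) 2 = \left(1 + 2 \cdot 1\right) 2 = \left(1 + 2\right) 2 = 3 \cdot 2 = 6$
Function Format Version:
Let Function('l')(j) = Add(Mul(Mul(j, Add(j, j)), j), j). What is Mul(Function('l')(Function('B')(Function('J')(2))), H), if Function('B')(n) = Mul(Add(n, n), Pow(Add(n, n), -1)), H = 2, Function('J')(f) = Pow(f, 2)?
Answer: 6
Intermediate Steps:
Function('B')(n) = 1 (Function('B')(n) = Mul(Mul(2, n), Pow(Mul(2, n), -1)) = Mul(Mul(2, n), Mul(Rational(1, 2), Pow(n, -1))) = 1)
Function('l')(j) = Add(j, Mul(2, Pow(j, 3))) (Function('l')(j) = Add(Mul(Mul(j, Mul(2, j)), j), j) = Add(Mul(Mul(2, Pow(j, 2)), j), j) = Add(Mul(2, Pow(j, 3)), j) = Add(j, Mul(2, Pow(j, 3))))
Mul(Function('l')(Function('B')(Function('J')(2))), H) = Mul(Add(1, Mul(2, Pow(1, 3))), 2) = Mul(Add(1, Mul(2, 1)), 2) = Mul(Add(1, 2), 2) = Mul(3, 2) = 6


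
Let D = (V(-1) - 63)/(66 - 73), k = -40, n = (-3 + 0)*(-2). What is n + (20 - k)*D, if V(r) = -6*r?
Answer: 3462/7 ≈ 494.57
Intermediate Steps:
n = 6 (n = -3*(-2) = 6)
D = 57/7 (D = (-6*(-1) - 63)/(66 - 73) = (6 - 63)/(-7) = -57*(-⅐) = 57/7 ≈ 8.1429)
n + (20 - k)*D = 6 + (20 - 1*(-40))*(57/7) = 6 + (20 + 40)*(57/7) = 6 + 60*(57/7) = 6 + 3420/7 = 3462/7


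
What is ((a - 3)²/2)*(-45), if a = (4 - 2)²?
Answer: -45/2 ≈ -22.500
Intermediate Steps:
a = 4 (a = 2² = 4)
((a - 3)²/2)*(-45) = ((4 - 3)²/2)*(-45) = (1²*(½))*(-45) = (1*(½))*(-45) = (½)*(-45) = -45/2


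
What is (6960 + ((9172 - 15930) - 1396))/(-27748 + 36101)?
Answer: -1194/8353 ≈ -0.14294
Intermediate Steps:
(6960 + ((9172 - 15930) - 1396))/(-27748 + 36101) = (6960 + (-6758 - 1396))/8353 = (6960 - 8154)*(1/8353) = -1194*1/8353 = -1194/8353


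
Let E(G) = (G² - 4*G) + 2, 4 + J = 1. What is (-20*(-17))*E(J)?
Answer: 7820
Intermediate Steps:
J = -3 (J = -4 + 1 = -3)
E(G) = 2 + G² - 4*G
(-20*(-17))*E(J) = (-20*(-17))*(2 + (-3)² - 4*(-3)) = 340*(2 + 9 + 12) = 340*23 = 7820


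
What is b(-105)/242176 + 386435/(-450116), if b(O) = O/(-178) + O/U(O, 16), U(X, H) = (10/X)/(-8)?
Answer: -4341199287215/4850824512512 ≈ -0.89494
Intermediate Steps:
U(X, H) = -5/(4*X) (U(X, H) = (10/X)*(-⅛) = -5/(4*X))
b(O) = -4*O²/5 - O/178 (b(O) = O/(-178) + O/((-5/(4*O))) = O*(-1/178) + O*(-4*O/5) = -O/178 - 4*O²/5 = -4*O²/5 - O/178)
b(-105)/242176 + 386435/(-450116) = ((1/890)*(-105)*(-5 - 712*(-105)))/242176 + 386435/(-450116) = ((1/890)*(-105)*(-5 + 74760))*(1/242176) + 386435*(-1/450116) = ((1/890)*(-105)*74755)*(1/242176) - 386435/450116 = -1569855/178*1/242176 - 386435/450116 = -1569855/43107328 - 386435/450116 = -4341199287215/4850824512512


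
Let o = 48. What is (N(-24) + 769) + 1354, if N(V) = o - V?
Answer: 2195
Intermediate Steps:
N(V) = 48 - V
(N(-24) + 769) + 1354 = ((48 - 1*(-24)) + 769) + 1354 = ((48 + 24) + 769) + 1354 = (72 + 769) + 1354 = 841 + 1354 = 2195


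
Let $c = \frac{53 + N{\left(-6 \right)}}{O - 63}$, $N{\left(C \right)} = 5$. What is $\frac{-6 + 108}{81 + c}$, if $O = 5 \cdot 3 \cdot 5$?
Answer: $\frac{612}{515} \approx 1.1883$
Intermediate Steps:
$O = 75$ ($O = 15 \cdot 5 = 75$)
$c = \frac{29}{6}$ ($c = \frac{53 + 5}{75 - 63} = \frac{58}{12} = 58 \cdot \frac{1}{12} = \frac{29}{6} \approx 4.8333$)
$\frac{-6 + 108}{81 + c} = \frac{-6 + 108}{81 + \frac{29}{6}} = \frac{1}{\frac{515}{6}} \cdot 102 = \frac{6}{515} \cdot 102 = \frac{612}{515}$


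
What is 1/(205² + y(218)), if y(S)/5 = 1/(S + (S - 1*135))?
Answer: 301/12649530 ≈ 2.3795e-5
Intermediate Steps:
y(S) = 5/(-135 + 2*S) (y(S) = 5/(S + (S - 1*135)) = 5/(S + (S - 135)) = 5/(S + (-135 + S)) = 5/(-135 + 2*S))
1/(205² + y(218)) = 1/(205² + 5/(-135 + 2*218)) = 1/(42025 + 5/(-135 + 436)) = 1/(42025 + 5/301) = 1/(12649530/301) = 301/12649530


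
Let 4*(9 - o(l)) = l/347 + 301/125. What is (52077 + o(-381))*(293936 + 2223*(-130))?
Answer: 11174082556097/43375 ≈ 2.5762e+8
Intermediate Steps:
o(l) = 4199/500 - l/1388 (o(l) = 9 - (l/347 + 301/125)/4 = 9 - (301/125 + l/347)/4 = 9 + (-301/500 - l/1388) = 4199/500 - l/1388)
(52077 + o(-381))*(293936 + 2223*(-130)) = (52077 + (4199/500 - 1/1388*(-381)))*(293936 + 2223*(-130)) = (52077 + (4199/500 + 381/1388))*(293936 - 288990) = (52077 + 752339/86750)*4946 = (4518432089/86750)*4946 = 11174082556097/43375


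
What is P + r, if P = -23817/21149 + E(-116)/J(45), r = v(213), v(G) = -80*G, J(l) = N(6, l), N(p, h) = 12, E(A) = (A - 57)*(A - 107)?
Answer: -3508926053/253788 ≈ -13826.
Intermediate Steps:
E(A) = (-107 + A)*(-57 + A) (E(A) = (-57 + A)*(-107 + A) = (-107 + A)*(-57 + A))
J(l) = 12
r = -17040 (r = -80*213 = -17040)
P = 815621467/253788 (P = -23817/21149 + (6099 + (-116)² - 164*(-116))/12 = -23817*1/21149 + (6099 + 13456 + 19024)*(1/12) = -23817/21149 + 38579*(1/12) = -23817/21149 + 38579/12 = 815621467/253788 ≈ 3213.8)
P + r = 815621467/253788 - 17040 = -3508926053/253788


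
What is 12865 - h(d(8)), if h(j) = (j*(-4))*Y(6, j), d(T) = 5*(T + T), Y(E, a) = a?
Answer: 38465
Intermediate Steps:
d(T) = 10*T (d(T) = 5*(2*T) = 10*T)
h(j) = -4*j² (h(j) = (j*(-4))*j = (-4*j)*j = -4*j²)
12865 - h(d(8)) = 12865 - (-4)*(10*8)² = 12865 - (-4)*80² = 12865 - (-4)*6400 = 12865 - 1*(-25600) = 12865 + 25600 = 38465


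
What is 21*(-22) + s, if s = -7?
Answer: -469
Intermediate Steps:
21*(-22) + s = 21*(-22) - 7 = -462 - 7 = -469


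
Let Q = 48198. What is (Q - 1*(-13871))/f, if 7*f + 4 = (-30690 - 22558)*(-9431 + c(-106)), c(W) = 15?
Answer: 434483/501383164 ≈ 0.00086657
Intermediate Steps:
f = 501383164/7 (f = -4/7 + ((-30690 - 22558)*(-9431 + 15))/7 = -4/7 + (-53248*(-9416))/7 = -4/7 + (⅐)*501383168 = -4/7 + 501383168/7 = 501383164/7 ≈ 7.1626e+7)
(Q - 1*(-13871))/f = (48198 - 1*(-13871))/(501383164/7) = (48198 + 13871)*(7/501383164) = 62069*(7/501383164) = 434483/501383164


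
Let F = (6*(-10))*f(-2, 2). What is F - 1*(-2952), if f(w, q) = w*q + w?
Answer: 3312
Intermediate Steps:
f(w, q) = w + q*w (f(w, q) = q*w + w = w + q*w)
F = 360 (F = (6*(-10))*(-2*(1 + 2)) = -(-120)*3 = -60*(-6) = 360)
F - 1*(-2952) = 360 - 1*(-2952) = 360 + 2952 = 3312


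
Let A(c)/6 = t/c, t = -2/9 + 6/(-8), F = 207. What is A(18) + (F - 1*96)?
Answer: 11953/108 ≈ 110.68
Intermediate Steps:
t = -35/36 (t = -2*1/9 + 6*(-1/8) = -2/9 - 3/4 = -35/36 ≈ -0.97222)
A(c) = -35/(6*c) (A(c) = 6*(-35/(36*c)) = -35/(6*c))
A(18) + (F - 1*96) = -35/6/18 + (207 - 1*96) = -35/6*1/18 + (207 - 96) = -35/108 + 111 = 11953/108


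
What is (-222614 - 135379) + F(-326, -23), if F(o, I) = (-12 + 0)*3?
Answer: -358029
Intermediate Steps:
F(o, I) = -36 (F(o, I) = -12*3 = -36)
(-222614 - 135379) + F(-326, -23) = (-222614 - 135379) - 36 = -357993 - 36 = -358029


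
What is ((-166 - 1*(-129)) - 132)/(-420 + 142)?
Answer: 169/278 ≈ 0.60791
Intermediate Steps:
((-166 - 1*(-129)) - 132)/(-420 + 142) = ((-166 + 129) - 132)/(-278) = (-37 - 132)*(-1/278) = -169*(-1/278) = 169/278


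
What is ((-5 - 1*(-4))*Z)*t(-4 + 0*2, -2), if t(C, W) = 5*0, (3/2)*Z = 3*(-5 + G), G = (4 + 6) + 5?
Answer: 0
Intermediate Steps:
G = 15 (G = 10 + 5 = 15)
Z = 20 (Z = 2*(3*(-5 + 15))/3 = 2*(3*10)/3 = (2/3)*30 = 20)
t(C, W) = 0
((-5 - 1*(-4))*Z)*t(-4 + 0*2, -2) = ((-5 - 1*(-4))*20)*0 = ((-5 + 4)*20)*0 = -1*20*0 = -20*0 = 0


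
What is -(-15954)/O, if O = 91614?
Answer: 2659/15269 ≈ 0.17414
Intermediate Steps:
-(-15954)/O = -(-15954)/91614 = -1*(-2659/15269) = 2659/15269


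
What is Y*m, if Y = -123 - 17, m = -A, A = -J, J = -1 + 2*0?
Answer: 140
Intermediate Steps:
J = -1 (J = -1 + 0 = -1)
A = 1 (A = -1*(-1) = 1)
m = -1 (m = -1*1 = -1)
Y = -140
Y*m = -140*(-1) = 140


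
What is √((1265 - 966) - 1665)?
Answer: I*√1366 ≈ 36.959*I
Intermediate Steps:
√((1265 - 966) - 1665) = √(299 - 1665) = √(-1366) = I*√1366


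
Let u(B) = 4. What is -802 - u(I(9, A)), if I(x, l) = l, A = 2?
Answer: -806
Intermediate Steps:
-802 - u(I(9, A)) = -802 - 1*4 = -802 - 4 = -806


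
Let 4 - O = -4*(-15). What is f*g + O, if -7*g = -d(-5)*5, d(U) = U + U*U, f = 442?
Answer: 43808/7 ≈ 6258.3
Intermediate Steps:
O = -56 (O = 4 - (-4)*(-15) = 4 - 1*60 = 4 - 60 = -56)
d(U) = U + U²
g = 100/7 (g = -(-(-5)*(1 - 5))*5/7 = -(-(-5)*(-4))*5/7 = -(-1*20)*5/7 = -(-20)*5/7 = -⅐*(-100) = 100/7 ≈ 14.286)
f*g + O = 442*(100/7) - 56 = 44200/7 - 56 = 43808/7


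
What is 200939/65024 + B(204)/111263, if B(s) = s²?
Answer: 25063114741/7234765312 ≈ 3.4643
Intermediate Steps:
200939/65024 + B(204)/111263 = 200939/65024 + 204²/111263 = 200939*(1/65024) + 41616*(1/111263) = 200939/65024 + 41616/111263 = 25063114741/7234765312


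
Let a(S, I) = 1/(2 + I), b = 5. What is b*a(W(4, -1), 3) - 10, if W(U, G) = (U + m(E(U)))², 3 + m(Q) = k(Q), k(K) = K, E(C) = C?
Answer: -9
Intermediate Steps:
m(Q) = -3 + Q
W(U, G) = (-3 + 2*U)² (W(U, G) = (U + (-3 + U))² = (-3 + 2*U)²)
b*a(W(4, -1), 3) - 10 = 5/(2 + 3) - 10 = 5/5 - 10 = 5*(⅕) - 10 = 1 - 10 = -9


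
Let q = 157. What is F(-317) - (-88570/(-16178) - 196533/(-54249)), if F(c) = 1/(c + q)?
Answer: -213062134827/23403741920 ≈ -9.1038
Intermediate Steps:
F(c) = 1/(157 + c) (F(c) = 1/(c + 157) = 1/(157 + c))
F(-317) - (-88570/(-16178) - 196533/(-54249)) = 1/(157 - 317) - (-88570/(-16178) - 196533/(-54249)) = 1/(-160) - (-88570*(-1/16178) - 196533*(-1/54249)) = -1/160 - (44285/8089 + 65511/18083) = -1/160 - 1*1330724134/146273387 = -1/160 - 1330724134/146273387 = -213062134827/23403741920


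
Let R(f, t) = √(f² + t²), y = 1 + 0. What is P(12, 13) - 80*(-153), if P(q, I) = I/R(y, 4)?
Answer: 12240 + 13*√17/17 ≈ 12243.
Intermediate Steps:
y = 1
P(q, I) = I*√17/17 (P(q, I) = I/(√(1² + 4²)) = I/(√(1 + 16)) = I/(√17) = I*(√17/17) = I*√17/17)
P(12, 13) - 80*(-153) = (1/17)*13*√17 - 80*(-153) = 13*√17/17 + 12240 = 12240 + 13*√17/17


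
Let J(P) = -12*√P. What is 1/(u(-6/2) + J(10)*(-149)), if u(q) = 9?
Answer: -1/3552151 + 596*√10/10656453 ≈ 0.00017658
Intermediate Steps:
1/(u(-6/2) + J(10)*(-149)) = 1/(9 - 12*√10*(-149)) = 1/(9 + 1788*√10)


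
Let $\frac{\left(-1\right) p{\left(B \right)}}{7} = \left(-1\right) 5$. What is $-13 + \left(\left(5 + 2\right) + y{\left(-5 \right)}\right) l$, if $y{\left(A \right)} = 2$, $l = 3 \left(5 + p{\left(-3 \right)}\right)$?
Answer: $1067$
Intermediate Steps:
$p{\left(B \right)} = 35$ ($p{\left(B \right)} = - 7 \left(\left(-1\right) 5\right) = \left(-7\right) \left(-5\right) = 35$)
$l = 120$ ($l = 3 \left(5 + 35\right) = 3 \cdot 40 = 120$)
$-13 + \left(\left(5 + 2\right) + y{\left(-5 \right)}\right) l = -13 + \left(\left(5 + 2\right) + 2\right) 120 = -13 + \left(7 + 2\right) 120 = -13 + 9 \cdot 120 = -13 + 1080 = 1067$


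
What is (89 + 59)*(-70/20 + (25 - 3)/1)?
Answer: 2738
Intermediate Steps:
(89 + 59)*(-70/20 + (25 - 3)/1) = 148*(-70*1/20 + 22*1) = 148*(-7/2 + 22) = 148*(37/2) = 2738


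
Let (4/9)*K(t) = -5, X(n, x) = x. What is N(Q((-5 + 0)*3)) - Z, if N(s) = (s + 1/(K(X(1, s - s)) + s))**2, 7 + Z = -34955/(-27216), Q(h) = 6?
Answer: 7518787/190512 ≈ 39.466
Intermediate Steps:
K(t) = -45/4 (K(t) = (9/4)*(-5) = -45/4)
Z = -155557/27216 (Z = -7 - 34955/(-27216) = -7 - 34955*(-1/27216) = -7 + 34955/27216 = -155557/27216 ≈ -5.7156)
N(s) = (s + 1/(-45/4 + s))**2
N(Q((-5 + 0)*3)) - Z = (4 - 45*6 + 4*6**2)**2/(-45 + 4*6)**2 - 1*(-155557/27216) = (4 - 270 + 4*36)**2/(-45 + 24)**2 + 155557/27216 = (4 - 270 + 144)**2/(-21)**2 + 155557/27216 = (1/441)*(-122)**2 + 155557/27216 = (1/441)*14884 + 155557/27216 = 14884/441 + 155557/27216 = 7518787/190512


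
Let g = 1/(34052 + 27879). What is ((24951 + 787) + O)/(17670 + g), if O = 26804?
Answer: 3253978602/1094320771 ≈ 2.9735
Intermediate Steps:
g = 1/61931 ≈ 1.6147e-5
((24951 + 787) + O)/(17670 + g) = ((24951 + 787) + 26804)/(17670 + 1/61931) = (25738 + 26804)/(1094320771/61931) = 52542*(61931/1094320771) = 3253978602/1094320771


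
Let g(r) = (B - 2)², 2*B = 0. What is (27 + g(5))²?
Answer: 961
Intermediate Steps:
B = 0 (B = (½)*0 = 0)
g(r) = 4 (g(r) = (0 - 2)² = (-2)² = 4)
(27 + g(5))² = (27 + 4)² = 31² = 961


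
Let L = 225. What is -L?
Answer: -225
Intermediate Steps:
-L = -1*225 = -225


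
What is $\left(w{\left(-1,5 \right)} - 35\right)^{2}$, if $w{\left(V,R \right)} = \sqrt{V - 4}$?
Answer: $\left(35 - i \sqrt{5}\right)^{2} \approx 1220.0 - 156.52 i$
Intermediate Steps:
$w{\left(V,R \right)} = \sqrt{-4 + V}$
$\left(w{\left(-1,5 \right)} - 35\right)^{2} = \left(\sqrt{-4 - 1} - 35\right)^{2} = \left(\sqrt{-5} - 35\right)^{2} = \left(i \sqrt{5} - 35\right)^{2} = \left(-35 + i \sqrt{5}\right)^{2}$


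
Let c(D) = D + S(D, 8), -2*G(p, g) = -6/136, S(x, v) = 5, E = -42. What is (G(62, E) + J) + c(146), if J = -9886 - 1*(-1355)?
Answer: -1139677/136 ≈ -8380.0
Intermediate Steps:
G(p, g) = 3/136 (G(p, g) = -(-3)/136 = -½*(-3/68) = 3/136)
c(D) = 5 + D (c(D) = D + 5 = 5 + D)
J = -8531 (J = -9886 + 1355 = -8531)
(G(62, E) + J) + c(146) = (3/136 - 8531) + (5 + 146) = -1160213/136 + 151 = -1139677/136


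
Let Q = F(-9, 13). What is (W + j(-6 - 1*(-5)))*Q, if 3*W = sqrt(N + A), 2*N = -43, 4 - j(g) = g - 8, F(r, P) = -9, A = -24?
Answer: -117 - 3*I*sqrt(182)/2 ≈ -117.0 - 20.236*I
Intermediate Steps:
j(g) = 12 - g (j(g) = 4 - (g - 8) = 4 - (-8 + g) = 4 + (8 - g) = 12 - g)
Q = -9
N = -43/2 (N = (1/2)*(-43) = -43/2 ≈ -21.500)
W = I*sqrt(182)/6 (W = sqrt(-43/2 - 24)/3 = sqrt(-91/2)/3 = (I*sqrt(182)/2)/3 = I*sqrt(182)/6 ≈ 2.2485*I)
(W + j(-6 - 1*(-5)))*Q = (I*sqrt(182)/6 + (12 - (-6 - 1*(-5))))*(-9) = (I*sqrt(182)/6 + (12 - (-6 + 5)))*(-9) = (I*sqrt(182)/6 + (12 - 1*(-1)))*(-9) = (I*sqrt(182)/6 + (12 + 1))*(-9) = (I*sqrt(182)/6 + 13)*(-9) = (13 + I*sqrt(182)/6)*(-9) = -117 - 3*I*sqrt(182)/2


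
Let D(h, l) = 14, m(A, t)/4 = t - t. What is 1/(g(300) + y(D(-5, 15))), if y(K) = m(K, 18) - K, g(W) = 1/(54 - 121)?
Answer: -67/939 ≈ -0.071352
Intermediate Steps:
m(A, t) = 0 (m(A, t) = 4*(t - t) = 4*0 = 0)
g(W) = -1/67 (g(W) = 1/(-67) = -1/67)
y(K) = -K (y(K) = 0 - K = -K)
1/(g(300) + y(D(-5, 15))) = 1/(-1/67 - 1*14) = 1/(-1/67 - 14) = 1/(-939/67) = -67/939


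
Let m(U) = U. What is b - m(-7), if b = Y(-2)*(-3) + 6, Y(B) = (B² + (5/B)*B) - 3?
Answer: -5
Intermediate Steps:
Y(B) = 2 + B² (Y(B) = (B² + 5) - 3 = (5 + B²) - 3 = 2 + B²)
b = -12 (b = (2 + (-2)²)*(-3) + 6 = (2 + 4)*(-3) + 6 = 6*(-3) + 6 = -18 + 6 = -12)
b - m(-7) = -12 - 1*(-7) = -12 + 7 = -5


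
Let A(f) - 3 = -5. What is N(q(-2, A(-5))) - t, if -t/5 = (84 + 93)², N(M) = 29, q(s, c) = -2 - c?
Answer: 156674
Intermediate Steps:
A(f) = -2 (A(f) = 3 - 5 = -2)
t = -156645 (t = -5*(84 + 93)² = -5*177² = -5*31329 = -156645)
N(q(-2, A(-5))) - t = 29 - 1*(-156645) = 29 + 156645 = 156674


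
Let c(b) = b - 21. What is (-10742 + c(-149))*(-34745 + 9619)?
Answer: 274174912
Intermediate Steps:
c(b) = -21 + b
(-10742 + c(-149))*(-34745 + 9619) = (-10742 + (-21 - 149))*(-34745 + 9619) = (-10742 - 170)*(-25126) = -10912*(-25126) = 274174912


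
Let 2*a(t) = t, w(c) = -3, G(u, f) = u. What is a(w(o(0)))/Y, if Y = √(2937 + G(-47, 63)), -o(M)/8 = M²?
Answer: -3*√10/340 ≈ -0.027902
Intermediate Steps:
o(M) = -8*M²
a(t) = t/2
Y = 17*√10 (Y = √(2937 - 47) = √2890 = 17*√10 ≈ 53.759)
a(w(o(0)))/Y = ((½)*(-3))/((17*√10)) = -3*√10/340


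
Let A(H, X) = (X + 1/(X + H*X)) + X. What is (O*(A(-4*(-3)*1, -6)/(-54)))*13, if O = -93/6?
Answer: -29047/648 ≈ -44.826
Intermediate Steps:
O = -31/2 (O = -93*⅙ = -31/2 ≈ -15.500)
A(H, X) = 1/(X + H*X) + 2*X
(O*(A(-4*(-3)*1, -6)/(-54)))*13 = -31*(1 + 2*(-6)² + 2*(-4*(-3)*1)*(-6)²)/((-6)*(1 - 4*(-3)*1))/(2*(-54))*13 = -31*(-(1 + 2*36 + 2*(12*1)*36)/(6*(1 + 12*1)))*(-1)/(2*54)*13 = -31*(-(1 + 72 + 2*12*36)/(6*(1 + 12)))*(-1)/(2*54)*13 = -31*(-⅙*(1 + 72 + 864)/13)*(-1)/(2*54)*13 = -31*(-⅙*1/13*937)*(-1)/(2*54)*13 = -(-29047)*(-1)/(156*54)*13 = -31/2*937/4212*13 = -29047/8424*13 = -29047/648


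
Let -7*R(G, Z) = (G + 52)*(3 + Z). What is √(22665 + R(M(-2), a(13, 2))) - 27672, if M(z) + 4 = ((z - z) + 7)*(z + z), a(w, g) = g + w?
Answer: -27672 + √1108065/7 ≈ -27522.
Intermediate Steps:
M(z) = -4 + 14*z (M(z) = -4 + ((z - z) + 7)*(z + z) = -4 + (0 + 7)*(2*z) = -4 + 7*(2*z) = -4 + 14*z)
R(G, Z) = -(3 + Z)*(52 + G)/7 (R(G, Z) = -(G + 52)*(3 + Z)/7 = -(52 + G)*(3 + Z)/7 = -(3 + Z)*(52 + G)/7)
√(22665 + R(M(-2), a(13, 2))) - 27672 = √(22665 + (-156/7 - 52*(2 + 13)/7 - 3*(-4 + 14*(-2))/7 - (-4 + 14*(-2))*(2 + 13)/7)) - 27672 = √(22665 + (-156/7 - 52/7*15 - 3*(-4 - 28)/7 - ⅐*(-4 - 28)*15)) - 27672 = √(22665 + (-156/7 - 780/7 - 3/7*(-32) - ⅐*(-32)*15)) - 27672 = √(22665 + (-156/7 - 780/7 + 96/7 + 480/7)) - 27672 = √(22665 - 360/7) - 27672 = √(158295/7) - 27672 = √1108065/7 - 27672 = -27672 + √1108065/7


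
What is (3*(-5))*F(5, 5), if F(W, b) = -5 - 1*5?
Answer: 150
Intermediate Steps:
F(W, b) = -10 (F(W, b) = -5 - 5 = -10)
(3*(-5))*F(5, 5) = (3*(-5))*(-10) = -15*(-10) = 150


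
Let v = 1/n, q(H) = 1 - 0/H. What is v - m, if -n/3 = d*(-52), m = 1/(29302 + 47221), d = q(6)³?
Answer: 76367/11937588 ≈ 0.0063972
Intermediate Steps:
q(H) = 1 (q(H) = 1 - 1*0 = 1 + 0 = 1)
d = 1 (d = 1³ = 1)
m = 1/76523 ≈ 1.3068e-5
n = 156 (n = -3*(-52) = 156)
v = 1/156 ≈ 0.0064103
v - m = 1/156 - 1*1/76523 = 1/156 - 1/76523 = 76367/11937588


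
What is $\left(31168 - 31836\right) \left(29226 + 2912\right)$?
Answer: $-21468184$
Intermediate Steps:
$\left(31168 - 31836\right) \left(29226 + 2912\right) = \left(-668\right) 32138 = -21468184$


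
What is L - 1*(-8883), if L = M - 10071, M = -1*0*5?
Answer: -1188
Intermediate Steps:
M = 0 (M = 0*5 = 0)
L = -10071 (L = 0 - 10071 = -10071)
L - 1*(-8883) = -10071 - 1*(-8883) = -10071 + 8883 = -1188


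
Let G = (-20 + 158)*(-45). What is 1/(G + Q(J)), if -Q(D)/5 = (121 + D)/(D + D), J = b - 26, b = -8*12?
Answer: -244/1515245 ≈ -0.00016103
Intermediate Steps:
b = -96
G = -6210 (G = 138*(-45) = -6210)
J = -122 (J = -96 - 26 = -122)
Q(D) = -5*(121 + D)/(2*D) (Q(D) = -5*(121 + D)/(D + D) = -5*(121 + D)/(2*D))
1/(G + Q(J)) = 1/(-6210 + (5/2)*(-121 - 1*(-122))/(-122)) = 1/(-6210 + (5/2)*(-1/122)*(-121 + 122)) = 1/(-6210 + (5/2)*(-1/122)*1) = 1/(-6210 - 5/244) = 1/(-1515245/244) = -244/1515245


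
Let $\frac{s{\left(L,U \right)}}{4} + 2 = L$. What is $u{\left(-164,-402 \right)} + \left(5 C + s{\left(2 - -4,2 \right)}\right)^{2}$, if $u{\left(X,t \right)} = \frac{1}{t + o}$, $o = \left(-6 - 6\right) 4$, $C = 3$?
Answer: $\frac{432449}{450} \approx 961.0$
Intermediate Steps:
$s{\left(L,U \right)} = -8 + 4 L$
$o = -48$ ($o = \left(-12\right) 4 = -48$)
$u{\left(X,t \right)} = \frac{1}{-48 + t}$ ($u{\left(X,t \right)} = \frac{1}{t - 48} = \frac{1}{-48 + t}$)
$u{\left(-164,-402 \right)} + \left(5 C + s{\left(2 - -4,2 \right)}\right)^{2} = \frac{1}{-48 - 402} + \left(5 \cdot 3 - \left(8 - 4 \left(2 - -4\right)\right)\right)^{2} = \frac{1}{-450} + \left(15 - \left(8 - 4 \left(2 + 4\right)\right)\right)^{2} = - \frac{1}{450} + \left(15 + \left(-8 + 4 \cdot 6\right)\right)^{2} = - \frac{1}{450} + \left(15 + \left(-8 + 24\right)\right)^{2} = - \frac{1}{450} + \left(15 + 16\right)^{2} = - \frac{1}{450} + 31^{2} = - \frac{1}{450} + 961 = \frac{432449}{450}$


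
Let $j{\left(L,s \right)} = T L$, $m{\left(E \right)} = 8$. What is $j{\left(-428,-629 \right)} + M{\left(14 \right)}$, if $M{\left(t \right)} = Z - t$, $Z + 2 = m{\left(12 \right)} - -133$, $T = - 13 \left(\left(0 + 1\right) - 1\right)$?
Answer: $125$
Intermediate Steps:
$T = 0$ ($T = - 13 \left(1 - 1\right) = \left(-13\right) 0 = 0$)
$Z = 139$ ($Z = -2 + \left(8 - -133\right) = -2 + \left(8 + 133\right) = -2 + 141 = 139$)
$j{\left(L,s \right)} = 0$ ($j{\left(L,s \right)} = 0 L = 0$)
$M{\left(t \right)} = 139 - t$
$j{\left(-428,-629 \right)} + M{\left(14 \right)} = 0 + \left(139 - 14\right) = 0 + 125 = 125$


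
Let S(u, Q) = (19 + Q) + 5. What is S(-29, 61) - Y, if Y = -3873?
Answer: 3958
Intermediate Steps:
S(u, Q) = 24 + Q
S(-29, 61) - Y = (24 + 61) - 1*(-3873) = 85 + 3873 = 3958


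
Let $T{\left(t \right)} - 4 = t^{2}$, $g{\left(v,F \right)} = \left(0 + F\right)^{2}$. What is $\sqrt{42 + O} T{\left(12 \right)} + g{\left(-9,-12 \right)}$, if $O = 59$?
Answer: $144 + 148 \sqrt{101} \approx 1631.4$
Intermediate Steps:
$g{\left(v,F \right)} = F^{2}$
$T{\left(t \right)} = 4 + t^{2}$
$\sqrt{42 + O} T{\left(12 \right)} + g{\left(-9,-12 \right)} = \sqrt{42 + 59} \left(4 + 12^{2}\right) + \left(-12\right)^{2} = \sqrt{101} \left(4 + 144\right) + 144 = \sqrt{101} \cdot 148 + 144 = 148 \sqrt{101} + 144 = 144 + 148 \sqrt{101}$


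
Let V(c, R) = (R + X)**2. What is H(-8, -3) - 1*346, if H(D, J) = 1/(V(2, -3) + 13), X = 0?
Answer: -7611/22 ≈ -345.95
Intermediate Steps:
V(c, R) = R**2 (V(c, R) = (R + 0)**2 = R**2)
H(D, J) = 1/22 (H(D, J) = 1/((-3)**2 + 13) = 1/(9 + 13) = 1/22)
H(-8, -3) - 1*346 = 1/22 - 1*346 = 1/22 - 346 = -7611/22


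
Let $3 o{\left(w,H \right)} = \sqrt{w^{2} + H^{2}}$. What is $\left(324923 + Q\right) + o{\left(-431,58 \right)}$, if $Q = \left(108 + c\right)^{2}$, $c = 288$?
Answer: $481739 + \frac{5 \sqrt{7565}}{3} \approx 4.8188 \cdot 10^{5}$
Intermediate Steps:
$Q = 156816$ ($Q = \left(108 + 288\right)^{2} = 396^{2} = 156816$)
$o{\left(w,H \right)} = \frac{\sqrt{H^{2} + w^{2}}}{3}$ ($o{\left(w,H \right)} = \frac{\sqrt{w^{2} + H^{2}}}{3} = \frac{\sqrt{H^{2} + w^{2}}}{3}$)
$\left(324923 + Q\right) + o{\left(-431,58 \right)} = \left(324923 + 156816\right) + \frac{\sqrt{58^{2} + \left(-431\right)^{2}}}{3} = 481739 + \frac{\sqrt{3364 + 185761}}{3} = 481739 + \frac{\sqrt{189125}}{3} = 481739 + \frac{5 \sqrt{7565}}{3}$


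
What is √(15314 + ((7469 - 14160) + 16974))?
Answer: √25597 ≈ 159.99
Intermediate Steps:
√(15314 + ((7469 - 14160) + 16974)) = √(15314 + (-6691 + 16974)) = √(15314 + 10283) = √25597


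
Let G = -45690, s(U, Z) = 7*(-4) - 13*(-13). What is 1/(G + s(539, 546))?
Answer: -1/45549 ≈ -2.1954e-5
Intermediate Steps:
s(U, Z) = 141 (s(U, Z) = -28 + 169 = 141)
1/(G + s(539, 546)) = 1/(-45690 + 141) = 1/(-45549) = -1/45549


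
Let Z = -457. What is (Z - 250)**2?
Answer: 499849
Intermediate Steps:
(Z - 250)**2 = (-457 - 250)**2 = (-707)**2 = 499849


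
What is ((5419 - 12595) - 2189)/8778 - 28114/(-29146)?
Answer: -688621/6732726 ≈ -0.10228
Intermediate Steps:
((5419 - 12595) - 2189)/8778 - 28114/(-29146) = (-7176 - 2189)*(1/8778) - 28114*(-1/29146) = -9365*1/8778 + 14057/14573 = -9365/8778 + 14057/14573 = -688621/6732726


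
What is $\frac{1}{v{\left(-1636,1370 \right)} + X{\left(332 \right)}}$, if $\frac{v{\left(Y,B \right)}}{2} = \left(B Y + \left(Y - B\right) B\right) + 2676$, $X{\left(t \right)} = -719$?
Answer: $- \frac{1}{12714447} \approx -7.8651 \cdot 10^{-8}$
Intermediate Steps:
$v{\left(Y,B \right)} = 5352 + 2 B Y + 2 B \left(Y - B\right)$ ($v{\left(Y,B \right)} = 2 \left(\left(B Y + \left(Y - B\right) B\right) + 2676\right) = 2 \left(\left(B Y + B \left(Y - B\right)\right) + 2676\right) = 2 \left(2676 + B Y + B \left(Y - B\right)\right) = 5352 + 2 B Y + 2 B \left(Y - B\right)$)
$\frac{1}{v{\left(-1636,1370 \right)} + X{\left(332 \right)}} = \frac{1}{\left(5352 - 2 \cdot 1370^{2} + 4 \cdot 1370 \left(-1636\right)\right) - 719} = \frac{1}{\left(5352 - 3753800 - 8965280\right) - 719} = \frac{1}{-12713728 - 719} = \frac{1}{-12714447} = - \frac{1}{12714447}$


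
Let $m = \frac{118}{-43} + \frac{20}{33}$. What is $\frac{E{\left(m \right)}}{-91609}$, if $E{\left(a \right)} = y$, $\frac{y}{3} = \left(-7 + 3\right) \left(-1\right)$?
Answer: $- \frac{12}{91609} \approx -0.00013099$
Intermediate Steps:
$m = - \frac{3034}{1419}$ ($m = 118 \left(- \frac{1}{43}\right) + 20 \cdot \frac{1}{33} = - \frac{118}{43} + \frac{20}{33} = - \frac{3034}{1419} \approx -2.1381$)
$y = 12$ ($y = 3 \left(-7 + 3\right) \left(-1\right) = 3 \left(\left(-4\right) \left(-1\right)\right) = 3 \cdot 4 = 12$)
$E{\left(a \right)} = 12$
$\frac{E{\left(m \right)}}{-91609} = \frac{12}{-91609} = 12 \left(- \frac{1}{91609}\right) = - \frac{12}{91609}$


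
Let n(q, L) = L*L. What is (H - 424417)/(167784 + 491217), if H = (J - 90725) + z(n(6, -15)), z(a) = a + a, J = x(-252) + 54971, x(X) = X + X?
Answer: -460225/659001 ≈ -0.69837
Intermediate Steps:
n(q, L) = L²
x(X) = 2*X
J = 54467 (J = 2*(-252) + 54971 = -504 + 54971 = 54467)
z(a) = 2*a
H = -35808 (H = (54467 - 90725) + 2*(-15)² = -36258 + 2*225 = -36258 + 450 = -35808)
(H - 424417)/(167784 + 491217) = (-35808 - 424417)/(167784 + 491217) = -460225/659001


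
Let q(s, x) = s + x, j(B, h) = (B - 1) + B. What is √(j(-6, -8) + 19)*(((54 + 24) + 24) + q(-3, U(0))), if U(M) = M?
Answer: 99*√6 ≈ 242.50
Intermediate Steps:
j(B, h) = -1 + 2*B (j(B, h) = (-1 + B) + B = -1 + 2*B)
√(j(-6, -8) + 19)*(((54 + 24) + 24) + q(-3, U(0))) = √((-1 + 2*(-6)) + 19)*(((54 + 24) + 24) + (-3 + 0)) = √((-1 - 12) + 19)*((78 + 24) - 3) = √(-13 + 19)*(102 - 3) = √6*99 = 99*√6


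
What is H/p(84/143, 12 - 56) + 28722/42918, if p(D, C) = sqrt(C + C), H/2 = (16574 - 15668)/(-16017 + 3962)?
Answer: 4787/7153 + 453*I*sqrt(22)/132605 ≈ 0.66923 + 0.016023*I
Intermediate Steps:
H = -1812/12055 (H = 2*((16574 - 15668)/(-16017 + 3962)) = 2*(906/(-12055)) = 2*(906*(-1/12055)) = 2*(-906/12055) = -1812/12055 ≈ -0.15031)
p(D, C) = sqrt(2)*sqrt(C) (p(D, C) = sqrt(2*C) = sqrt(2)*sqrt(C))
H/p(84/143, 12 - 56) + 28722/42918 = -1812*sqrt(2)/(2*sqrt(12 - 56))/12055 + 28722/42918 = -1812*(-I*sqrt(22)/44)/12055 + 28722*(1/42918) = -1812*(-I*sqrt(22)/44)/12055 + 4787/7153 = -(-453)*I*sqrt(22)/132605 + 4787/7153 = 453*I*sqrt(22)/132605 + 4787/7153 = 4787/7153 + 453*I*sqrt(22)/132605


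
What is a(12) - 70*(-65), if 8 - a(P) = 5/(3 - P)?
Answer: 41027/9 ≈ 4558.6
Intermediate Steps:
a(P) = 8 - 5/(3 - P)
a(12) - 70*(-65) = (-19 + 8*12)/(-3 + 12) - 70*(-65) = (-19 + 96)/9 + 4550 = (1/9)*77 + 4550 = 77/9 + 4550 = 41027/9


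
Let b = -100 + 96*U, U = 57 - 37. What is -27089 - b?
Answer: -28909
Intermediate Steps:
U = 20
b = 1820 (b = -100 + 96*20 = -100 + 1920 = 1820)
-27089 - b = -27089 - 1*1820 = -27089 - 1820 = -28909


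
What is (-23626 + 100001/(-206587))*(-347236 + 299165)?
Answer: 234630919860873/206587 ≈ 1.1357e+9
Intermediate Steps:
(-23626 + 100001/(-206587))*(-347236 + 299165) = (-23626 + 100001*(-1/206587))*(-48071) = (-23626 - 100001/206587)*(-48071) = -4880924463/206587*(-48071) = 234630919860873/206587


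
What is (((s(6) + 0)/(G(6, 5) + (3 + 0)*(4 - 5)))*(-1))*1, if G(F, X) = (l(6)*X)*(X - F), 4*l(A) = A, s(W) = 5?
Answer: 10/21 ≈ 0.47619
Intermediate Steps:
l(A) = A/4
G(F, X) = 3*X*(X - F)/2 (G(F, X) = (((¼)*6)*X)*(X - F) = (3*X/2)*(X - F) = 3*X*(X - F)/2)
(((s(6) + 0)/(G(6, 5) + (3 + 0)*(4 - 5)))*(-1))*1 = (((5 + 0)/((3/2)*5*(5 - 1*6) + (3 + 0)*(4 - 5)))*(-1))*1 = ((5/((3/2)*5*(5 - 6) + 3*(-1)))*(-1))*1 = ((5/((3/2)*5*(-1) - 3))*(-1))*1 = ((5/(-15/2 - 3))*(-1))*1 = ((5/(-21/2))*(-1))*1 = ((5*(-2/21))*(-1))*1 = -10/21*(-1)*1 = (10/21)*1 = 10/21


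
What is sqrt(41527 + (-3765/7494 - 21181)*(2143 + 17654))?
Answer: 155*I*sqrt(108901686398)/2498 ≈ 20477.0*I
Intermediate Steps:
sqrt(41527 + (-3765/7494 - 21181)*(2143 + 17654)) = sqrt(41527 + (-3765*1/7494 - 21181)*19797) = sqrt(41527 + (-1255/2498 - 21181)*19797) = sqrt(41527 - 52911393/2498*19797) = sqrt(41527 - 1047486847221/2498) = sqrt(-1047383112775/2498) = 155*I*sqrt(108901686398)/2498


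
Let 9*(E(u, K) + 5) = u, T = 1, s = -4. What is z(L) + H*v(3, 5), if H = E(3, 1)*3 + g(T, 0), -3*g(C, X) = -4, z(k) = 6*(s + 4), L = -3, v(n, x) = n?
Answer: -38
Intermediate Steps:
E(u, K) = -5 + u/9
z(k) = 0 (z(k) = 6*(-4 + 4) = 6*0 = 0)
g(C, X) = 4/3 (g(C, X) = -1/3*(-4) = 4/3)
H = -38/3 (H = (-5 + (1/9)*3)*3 + 4/3 = (-5 + 1/3)*3 + 4/3 = -14/3*3 + 4/3 = -14 + 4/3 = -38/3 ≈ -12.667)
z(L) + H*v(3, 5) = 0 - 38/3*3 = 0 - 38 = -38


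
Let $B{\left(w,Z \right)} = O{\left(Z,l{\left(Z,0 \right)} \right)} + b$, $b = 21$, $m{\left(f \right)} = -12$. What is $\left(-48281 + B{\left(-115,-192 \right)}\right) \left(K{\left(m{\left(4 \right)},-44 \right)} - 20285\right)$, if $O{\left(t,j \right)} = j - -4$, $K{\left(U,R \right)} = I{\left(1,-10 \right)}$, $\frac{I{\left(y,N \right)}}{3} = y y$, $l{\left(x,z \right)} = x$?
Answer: $982622336$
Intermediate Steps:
$I{\left(y,N \right)} = 3 y^{2}$ ($I{\left(y,N \right)} = 3 y y = 3 y^{2}$)
$K{\left(U,R \right)} = 3$ ($K{\left(U,R \right)} = 3 \cdot 1^{2} = 3 \cdot 1 = 3$)
$O{\left(t,j \right)} = 4 + j$ ($O{\left(t,j \right)} = j + 4 = 4 + j$)
$B{\left(w,Z \right)} = 25 + Z$ ($B{\left(w,Z \right)} = \left(4 + Z\right) + 21 = 25 + Z$)
$\left(-48281 + B{\left(-115,-192 \right)}\right) \left(K{\left(m{\left(4 \right)},-44 \right)} - 20285\right) = \left(-48281 + \left(25 - 192\right)\right) \left(3 - 20285\right) = \left(-48281 - 167\right) \left(-20282\right) = \left(-48448\right) \left(-20282\right) = 982622336$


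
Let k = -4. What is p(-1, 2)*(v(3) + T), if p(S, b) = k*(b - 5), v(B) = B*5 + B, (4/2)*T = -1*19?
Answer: 102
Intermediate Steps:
T = -19/2 (T = (-1*19)/2 = (1/2)*(-19) = -19/2 ≈ -9.5000)
v(B) = 6*B (v(B) = 5*B + B = 6*B)
p(S, b) = 20 - 4*b (p(S, b) = -4*(b - 5) = -4*(-5 + b) = 20 - 4*b)
p(-1, 2)*(v(3) + T) = (20 - 4*2)*(6*3 - 19/2) = (20 - 8)*(18 - 19/2) = 12*(17/2) = 102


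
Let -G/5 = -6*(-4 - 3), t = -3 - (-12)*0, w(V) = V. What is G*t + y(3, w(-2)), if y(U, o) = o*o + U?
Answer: 637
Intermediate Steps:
y(U, o) = U + o² (y(U, o) = o² + U = U + o²)
t = -3 (t = -3 - 6*0 = -3 + 0 = -3)
G = -210 (G = -(-30)*(-4 - 3) = -(-30)*(-7) = -5*42 = -210)
G*t + y(3, w(-2)) = -210*(-3) + (3 + (-2)²) = 630 + (3 + 4) = 630 + 7 = 637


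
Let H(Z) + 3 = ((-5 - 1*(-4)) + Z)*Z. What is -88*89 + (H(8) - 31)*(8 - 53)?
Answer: -8822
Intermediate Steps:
H(Z) = -3 + Z*(-1 + Z) (H(Z) = -3 + ((-5 - 1*(-4)) + Z)*Z = -3 + ((-5 + 4) + Z)*Z = -3 + (-1 + Z)*Z = -3 + Z*(-1 + Z))
-88*89 + (H(8) - 31)*(8 - 53) = -88*89 + ((-3 + 8**2 - 1*8) - 31)*(8 - 53) = -7832 + ((-3 + 64 - 8) - 31)*(-45) = -7832 + (53 - 31)*(-45) = -7832 + 22*(-45) = -7832 - 990 = -8822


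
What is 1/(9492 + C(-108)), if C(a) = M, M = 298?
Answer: 1/9790 ≈ 0.00010215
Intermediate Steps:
C(a) = 298
1/(9492 + C(-108)) = 1/(9492 + 298) = 1/9790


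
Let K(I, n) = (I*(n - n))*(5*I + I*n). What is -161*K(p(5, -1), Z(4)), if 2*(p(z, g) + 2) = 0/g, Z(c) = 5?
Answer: 0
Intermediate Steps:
p(z, g) = -2 (p(z, g) = -2 + (0/g)/2 = -2 + (½)*0 = -2 + 0 = -2)
K(I, n) = 0 (K(I, n) = (I*0)*(5*I + I*n) = 0*(5*I + I*n) = 0)
-161*K(p(5, -1), Z(4)) = -161*0 = 0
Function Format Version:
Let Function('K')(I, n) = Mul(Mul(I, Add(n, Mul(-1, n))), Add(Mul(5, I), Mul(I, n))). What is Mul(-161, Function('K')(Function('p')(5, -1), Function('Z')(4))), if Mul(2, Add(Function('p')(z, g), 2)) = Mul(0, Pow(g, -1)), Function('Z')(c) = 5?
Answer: 0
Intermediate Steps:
Function('p')(z, g) = -2 (Function('p')(z, g) = Add(-2, Mul(Rational(1, 2), Mul(0, Pow(g, -1)))) = Add(-2, Mul(Rational(1, 2), 0)) = Add(-2, 0) = -2)
Function('K')(I, n) = 0 (Function('K')(I, n) = Mul(Mul(I, 0), Add(Mul(5, I), Mul(I, n))) = Mul(0, Add(Mul(5, I), Mul(I, n))) = 0)
Mul(-161, Function('K')(Function('p')(5, -1), Function('Z')(4))) = Mul(-161, 0) = 0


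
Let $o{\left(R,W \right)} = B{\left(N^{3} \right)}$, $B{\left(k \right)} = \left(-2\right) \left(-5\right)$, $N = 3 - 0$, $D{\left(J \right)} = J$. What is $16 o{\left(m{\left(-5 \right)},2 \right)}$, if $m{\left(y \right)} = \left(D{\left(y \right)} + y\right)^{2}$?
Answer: $160$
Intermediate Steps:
$N = 3$ ($N = 3 + 0 = 3$)
$m{\left(y \right)} = 4 y^{2}$ ($m{\left(y \right)} = \left(y + y\right)^{2} = \left(2 y\right)^{2} = 4 y^{2}$)
$B{\left(k \right)} = 10$
$o{\left(R,W \right)} = 10$
$16 o{\left(m{\left(-5 \right)},2 \right)} = 16 \cdot 10 = 160$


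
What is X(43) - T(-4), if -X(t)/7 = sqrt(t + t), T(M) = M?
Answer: 4 - 7*sqrt(86) ≈ -60.915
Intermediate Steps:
X(t) = -7*sqrt(2)*sqrt(t) (X(t) = -7*sqrt(t + t) = -7*sqrt(2)*sqrt(t))
X(43) - T(-4) = -7*sqrt(2)*sqrt(43) - 1*(-4) = -7*sqrt(86) + 4 = 4 - 7*sqrt(86)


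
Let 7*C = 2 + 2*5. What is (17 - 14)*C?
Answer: 36/7 ≈ 5.1429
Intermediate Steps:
C = 12/7 (C = (2 + 2*5)/7 = (2 + 10)/7 = (⅐)*12 = 12/7 ≈ 1.7143)
(17 - 14)*C = (17 - 14)*(12/7) = 3*(12/7) = 36/7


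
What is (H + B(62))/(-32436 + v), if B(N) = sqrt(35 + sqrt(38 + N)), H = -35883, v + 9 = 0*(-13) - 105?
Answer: 11961/10850 - sqrt(5)/10850 ≈ 1.1022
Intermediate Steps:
v = -114 (v = -9 + (0*(-13) - 105) = -9 + (0 - 105) = -9 - 105 = -114)
(H + B(62))/(-32436 + v) = (-35883 + sqrt(35 + sqrt(38 + 62)))/(-32436 - 114) = (-35883 + sqrt(35 + sqrt(100)))/(-32550) = (-35883 + sqrt(35 + 10))*(-1/32550) = (-35883 + sqrt(45))*(-1/32550) = (-35883 + 3*sqrt(5))*(-1/32550) = 11961/10850 - sqrt(5)/10850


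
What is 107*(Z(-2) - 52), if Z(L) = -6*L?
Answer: -4280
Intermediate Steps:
Z(L) = -6*L
107*(Z(-2) - 52) = 107*(-6*(-2) - 52) = 107*(12 - 52) = 107*(-40) = -4280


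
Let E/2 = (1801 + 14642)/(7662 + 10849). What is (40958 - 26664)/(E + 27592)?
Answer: 132298117/255394199 ≈ 0.51801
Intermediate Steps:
E = 32886/18511 (E = 2*((1801 + 14642)/(7662 + 10849)) = 2*(16443/18511) = 32886/18511 ≈ 1.7766)
(40958 - 26664)/(E + 27592) = (40958 - 26664)/(32886/18511 + 27592) = 14294/(510788398/18511) = 14294*(18511/510788398) = 132298117/255394199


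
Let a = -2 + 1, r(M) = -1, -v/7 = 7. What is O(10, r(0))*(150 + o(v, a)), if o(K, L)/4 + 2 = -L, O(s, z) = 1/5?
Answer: 146/5 ≈ 29.200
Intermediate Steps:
v = -49 (v = -7*7 = -49)
O(s, z) = 1/5
a = -1
o(K, L) = -8 - 4*L (o(K, L) = -8 + 4*(-L) = -8 - 4*L)
O(10, r(0))*(150 + o(v, a)) = (150 + (-8 - 4*(-1)))/5 = (150 + (-8 + 4))/5 = (150 - 4)/5 = (1/5)*146 = 146/5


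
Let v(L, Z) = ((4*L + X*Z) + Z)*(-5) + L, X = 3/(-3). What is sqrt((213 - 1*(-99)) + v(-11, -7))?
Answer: sqrt(521) ≈ 22.825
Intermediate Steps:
X = -1 (X = 3*(-1/3) = -1)
v(L, Z) = -19*L (v(L, Z) = ((4*L - Z) + Z)*(-5) + L = ((-Z + 4*L) + Z)*(-5) + L = (4*L)*(-5) + L = -20*L + L = -19*L)
sqrt((213 - 1*(-99)) + v(-11, -7)) = sqrt((213 - 1*(-99)) - 19*(-11)) = sqrt((213 + 99) + 209) = sqrt(312 + 209) = sqrt(521)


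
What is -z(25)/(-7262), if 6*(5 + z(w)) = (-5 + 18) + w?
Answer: 2/10893 ≈ 0.00018360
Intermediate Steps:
z(w) = -17/6 + w/6 (z(w) = -5 + ((-5 + 18) + w)/6 = -5 + (13 + w)/6 = -5 + (13/6 + w/6) = -17/6 + w/6)
-z(25)/(-7262) = -(-17/6 + (⅙)*25)/(-7262) = -(-17/6 + 25/6)*(-1/7262) = -1*4/3*(-1/7262) = -4/3*(-1/7262) = 2/10893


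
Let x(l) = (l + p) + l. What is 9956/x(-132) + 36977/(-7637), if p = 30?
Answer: -42343295/893529 ≈ -47.389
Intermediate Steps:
x(l) = 30 + 2*l (x(l) = (l + 30) + l = (30 + l) + l = 30 + 2*l)
9956/x(-132) + 36977/(-7637) = 9956/(30 + 2*(-132)) + 36977/(-7637) = 9956/(30 - 264) + 36977*(-1/7637) = 9956/(-234) - 36977/7637 = 9956*(-1/234) - 36977/7637 = -4978/117 - 36977/7637 = -42343295/893529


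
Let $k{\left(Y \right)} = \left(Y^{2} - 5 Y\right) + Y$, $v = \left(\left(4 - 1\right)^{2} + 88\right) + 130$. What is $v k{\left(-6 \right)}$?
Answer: $13620$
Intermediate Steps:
$v = 227$ ($v = \left(3^{2} + 88\right) + 130 = \left(9 + 88\right) + 130 = 97 + 130 = 227$)
$k{\left(Y \right)} = Y^{2} - 4 Y$
$v k{\left(-6 \right)} = 227 \left(- 6 \left(-4 - 6\right)\right) = 227 \left(\left(-6\right) \left(-10\right)\right) = 227 \cdot 60 = 13620$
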